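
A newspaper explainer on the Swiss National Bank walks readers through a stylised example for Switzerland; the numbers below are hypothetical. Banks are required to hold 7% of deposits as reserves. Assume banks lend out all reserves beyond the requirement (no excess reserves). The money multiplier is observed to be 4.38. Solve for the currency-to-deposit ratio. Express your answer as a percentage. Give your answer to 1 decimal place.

Using m = 4.38. From m = (1 + c)/(c + rr + e), rearranging gives 1 + c = m·(c + rr + e), so c·(1 − m) = m·(rr + e) − 1.
Hence c = [m·(rr + e) − 1]/(1 − m) = [4.38 × (0.07 + 0) − 1] / (1 − 4.38) ≈ 0.205148.

20.5%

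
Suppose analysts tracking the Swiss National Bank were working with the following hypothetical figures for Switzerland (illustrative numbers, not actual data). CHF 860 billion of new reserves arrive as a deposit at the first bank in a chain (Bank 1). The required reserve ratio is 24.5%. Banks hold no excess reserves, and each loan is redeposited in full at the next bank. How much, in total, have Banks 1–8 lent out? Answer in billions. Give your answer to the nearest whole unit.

CHF 2370 billion

Bank i lends (1 − rr)^i of the original deposit: Bank 1 lends 860·0.7550 = 649.3000, Bank 2 lends 860·0.7550² = 490.2215, and so on.
Summing a geometric series: total = 860·[0.7550·(1 − 0.7550^8) / (1 − 0.7550)] ≈ 2370.3994 billion.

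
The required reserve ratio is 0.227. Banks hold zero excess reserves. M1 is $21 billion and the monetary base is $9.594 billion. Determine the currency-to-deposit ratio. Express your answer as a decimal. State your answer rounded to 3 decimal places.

0.423

Using m = M/MB = 21/9.594 ≈ 2.188868. From m = (1 + c)/(c + rr + e), rearranging gives 1 + c = m·(c + rr + e), so c·(1 − m) = m·(rr + e) − 1.
Hence c = [m·(rr + e) − 1]/(1 − m) = [2.188868 × (0.227 + 0) − 1] / (1 − 2.188868) ≈ 0.423198.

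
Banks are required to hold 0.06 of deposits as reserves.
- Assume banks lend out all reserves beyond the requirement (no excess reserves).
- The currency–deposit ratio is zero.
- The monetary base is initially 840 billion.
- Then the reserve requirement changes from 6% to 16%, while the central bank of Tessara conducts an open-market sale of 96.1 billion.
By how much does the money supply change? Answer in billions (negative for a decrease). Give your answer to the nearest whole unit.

Before: m₁ = 1 / (0.06) ≈ 16.6667, MB₁ = 840, so M₁ = 16.6667 × 840 = 14000.028 billion.
After: m₂ = 1 / (0.16) = 6.25, MB₂ = 840 − 96.1 = 743.9, so M₂ = 6.25 × 743.9 = 4649.375 billion.
ΔM = M₂ − M₁ = 4649.375 − 14000.028 = -9350.653 billion.

-9351 billion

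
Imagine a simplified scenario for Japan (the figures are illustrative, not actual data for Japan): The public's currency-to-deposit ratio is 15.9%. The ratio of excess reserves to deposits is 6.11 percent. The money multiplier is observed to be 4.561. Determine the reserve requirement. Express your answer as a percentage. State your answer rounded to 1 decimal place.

3.4%

Using m = 4.561. Since m = (1 + c)/(c + rr + e), the denominator satisfies c + rr + e = (1 + c)/m = (1 + 0.159) / 4.561 ≈ 0.254111.
With c = 0.159 and e = 0.0611, the reserve requirement is 0.254111 − 0.159 − 0.0611 = 0.034011.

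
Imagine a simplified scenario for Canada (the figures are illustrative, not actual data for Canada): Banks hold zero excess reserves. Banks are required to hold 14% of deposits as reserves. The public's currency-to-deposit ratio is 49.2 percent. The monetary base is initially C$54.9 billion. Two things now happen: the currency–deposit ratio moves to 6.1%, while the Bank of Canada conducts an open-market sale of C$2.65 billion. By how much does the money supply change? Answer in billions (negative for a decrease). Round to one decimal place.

C$146.2 billion

Before: m₁ = (1 + 0.492) / (0.14 + 0.492) ≈ 2.3608, MB₁ = 54.9, so M₁ = 2.3608 × 54.9 ≈ 129.6079 billion.
After: m₂ = (1 + 0.061) / (0.14 + 0.061) ≈ 5.2786, MB₂ = 54.9 − 2.65 = 52.25, so M₂ = 5.2786 × 52.25 ≈ 275.8068 billion.
ΔM = M₂ − M₁ = 275.8068 − 129.6079 = 146.1989 billion.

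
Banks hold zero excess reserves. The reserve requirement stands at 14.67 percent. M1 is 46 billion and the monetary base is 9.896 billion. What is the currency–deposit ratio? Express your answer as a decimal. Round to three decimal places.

0.087

Using m = M/MB = 46/9.896 ≈ 4.648343. From m = (1 + c)/(c + rr + e), rearranging gives 1 + c = m·(c + rr + e), so c·(1 − m) = m·(rr + e) − 1.
Hence c = [m·(rr + e) − 1]/(1 − m) = [4.648343 × (0.1467 + 0) − 1] / (1 − 4.648343) = 0.087187.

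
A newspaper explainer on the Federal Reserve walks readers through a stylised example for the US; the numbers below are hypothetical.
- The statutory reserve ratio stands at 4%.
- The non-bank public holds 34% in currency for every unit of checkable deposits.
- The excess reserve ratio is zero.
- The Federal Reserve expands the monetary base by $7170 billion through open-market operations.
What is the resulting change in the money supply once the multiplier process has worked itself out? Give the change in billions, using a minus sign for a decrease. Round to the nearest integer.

$25284 billion

The money multiplier is m = (1 + c) / (rr + c) = (1 + 0.34) / (0.04 + 0.34) ≈ 3.52632.
The purchase adds 7170 billion of base, so ΔM = m × ΔMB = 3.52632 × (+7170) = 25283.7144 billion.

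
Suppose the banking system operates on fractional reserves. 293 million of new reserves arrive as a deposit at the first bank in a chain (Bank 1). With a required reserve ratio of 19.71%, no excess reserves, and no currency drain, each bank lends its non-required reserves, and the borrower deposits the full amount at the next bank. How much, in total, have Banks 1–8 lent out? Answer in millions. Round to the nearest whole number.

Bank i lends (1 − rr)^i of the original deposit: Bank 1 lends 293·0.8029 = 235.2497, Bank 2 lends 293·0.8029² ≈ 188.8820, and so on.
Summing a geometric series: total = 293·[0.8029·(1 − 0.8029^8) / (1 − 0.8029)] ≈ 987.4284 million.

987 million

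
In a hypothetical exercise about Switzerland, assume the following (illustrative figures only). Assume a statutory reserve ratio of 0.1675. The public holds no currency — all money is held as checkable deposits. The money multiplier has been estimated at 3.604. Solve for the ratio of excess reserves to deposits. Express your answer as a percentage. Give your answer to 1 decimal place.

11.0%

Using m = 3.604. Since m = (1 + c)/(c + rr + e), the denominator satisfies c + rr + e = (1 + c)/m = (1 + 0) / 3.604 ≈ 0.277469.
With c = 0 and rr = 0.1675, the ratio of excess reserves to deposits is 0.277469 − 0 − 0.1675 = 0.109969.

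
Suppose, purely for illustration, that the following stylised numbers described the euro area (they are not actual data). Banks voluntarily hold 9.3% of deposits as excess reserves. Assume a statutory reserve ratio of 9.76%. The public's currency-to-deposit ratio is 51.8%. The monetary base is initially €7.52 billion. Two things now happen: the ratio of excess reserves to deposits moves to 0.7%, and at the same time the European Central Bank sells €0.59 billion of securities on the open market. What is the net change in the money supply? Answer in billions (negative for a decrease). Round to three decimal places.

Before: m₁ = (1 + 0.518) / (0.0976 + 0.093 + 0.518) ≈ 2.14225, MB₁ = 7.52, so M₁ = 2.14225 × 7.52 ≈ 16.1097 billion.
After: m₂ = (1 + 0.518) / (0.0976 + 0.007 + 0.518) ≈ 2.43816, MB₂ = 7.52 − 0.59 = 6.93, so M₂ = 2.43816 × 6.93 ≈ 16.8964 billion.
ΔM = M₂ − M₁ = 16.8964 − 16.1097 = 0.7867 billion.

€0.787 billion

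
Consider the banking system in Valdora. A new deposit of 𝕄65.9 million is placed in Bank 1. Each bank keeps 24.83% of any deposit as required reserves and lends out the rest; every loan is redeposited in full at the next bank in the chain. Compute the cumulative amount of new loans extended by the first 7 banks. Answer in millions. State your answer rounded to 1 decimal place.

Bank i lends (1 − rr)^i of the original deposit: Bank 1 lends 65.9·0.7517 ≈ 49.5370, Bank 2 lends 65.9·0.7517² ≈ 37.2370, and so on.
Summing a geometric series: total = 65.9·[0.7517·(1 − 0.7517^7) / (1 − 0.7517)] ≈ 172.4487 million.

𝕄172.4 million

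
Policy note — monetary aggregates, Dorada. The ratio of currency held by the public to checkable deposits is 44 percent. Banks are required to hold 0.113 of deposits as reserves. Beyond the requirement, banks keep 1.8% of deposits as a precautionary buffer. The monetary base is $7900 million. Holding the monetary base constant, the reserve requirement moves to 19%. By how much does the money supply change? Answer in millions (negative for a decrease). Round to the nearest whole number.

-2367 million

Initially m₁ = (1 + 0.44) / (0.113 + 0.018 + 0.44) ≈ 2.52189, so M₁ = 2.52189 × 7900 = 19922.931 million.
After the change m₂ = (1 + 0.44) / (0.19 + 0.018 + 0.44) ≈ 2.22222, so M₂ = 2.22222 × 7900 = 17555.538 million.
ΔM = M₂ − M₁ = 17555.538 − 19922.931 = -2367.393 million.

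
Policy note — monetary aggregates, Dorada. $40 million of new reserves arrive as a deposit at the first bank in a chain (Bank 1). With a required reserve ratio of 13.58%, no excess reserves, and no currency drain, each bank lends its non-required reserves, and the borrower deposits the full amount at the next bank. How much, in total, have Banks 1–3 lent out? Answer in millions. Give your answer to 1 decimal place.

Bank i lends (1 − rr)^i of the original deposit: Bank 1 lends 40·0.8642 = 34.5680, Bank 2 lends 40·0.8642² ≈ 29.8737, and so on.
Summing a geometric series: total = 40·[0.8642·(1 − 0.8642^3) / (1 − 0.8642)] ≈ 90.2585 million.

$90.3 million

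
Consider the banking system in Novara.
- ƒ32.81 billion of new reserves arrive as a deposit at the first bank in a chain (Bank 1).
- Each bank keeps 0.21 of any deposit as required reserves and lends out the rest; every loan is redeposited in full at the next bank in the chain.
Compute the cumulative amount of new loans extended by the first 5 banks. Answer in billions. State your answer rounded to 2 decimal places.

Bank i lends (1 − rr)^i of the original deposit: Bank 1 lends 32.81·0.7900 = 25.9199, Bank 2 lends 32.81·0.7900² ≈ 20.4767, and so on.
Summing a geometric series: total = 32.81·[0.7900·(1 − 0.7900^5) / (1 − 0.7900)] ≈ 85.4486 billion.

ƒ85.45 billion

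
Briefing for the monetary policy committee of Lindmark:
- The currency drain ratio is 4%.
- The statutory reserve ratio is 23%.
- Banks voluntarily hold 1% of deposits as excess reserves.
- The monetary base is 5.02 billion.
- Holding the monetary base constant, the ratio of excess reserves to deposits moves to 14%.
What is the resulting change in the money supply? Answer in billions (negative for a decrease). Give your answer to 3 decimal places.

Initially m₁ = (1 + 0.04) / (0.23 + 0.01 + 0.04) ≈ 3.71429, so M₁ = 3.71429 × 5.02 ≈ 18.6457 billion.
After the change m₂ = (1 + 0.04) / (0.23 + 0.14 + 0.04) ≈ 2.53659, so M₂ = 2.53659 × 5.02 ≈ 12.7337 billion.
ΔM = M₂ − M₁ = 12.7337 − 18.6457 = -5.912 billion.

-5.912 billion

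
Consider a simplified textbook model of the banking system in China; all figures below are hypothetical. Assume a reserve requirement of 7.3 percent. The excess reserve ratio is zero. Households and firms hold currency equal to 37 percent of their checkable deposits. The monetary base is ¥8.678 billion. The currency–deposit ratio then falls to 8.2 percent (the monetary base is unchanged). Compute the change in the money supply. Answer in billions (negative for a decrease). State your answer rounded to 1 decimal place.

¥33.7 billion

Initially m₁ = (1 + 0.37) / (0.073 + 0.37) ≈ 3.0926, so M₁ = 3.0926 × 8.678 ≈ 26.8376 billion.
After the change m₂ = (1 + 0.082) / (0.073 + 0.082) ≈ 6.9806, so M₂ = 6.9806 × 8.678 ≈ 60.5776 billion.
ΔM = M₂ − M₁ = 60.5776 − 26.8376 = 33.74 billion.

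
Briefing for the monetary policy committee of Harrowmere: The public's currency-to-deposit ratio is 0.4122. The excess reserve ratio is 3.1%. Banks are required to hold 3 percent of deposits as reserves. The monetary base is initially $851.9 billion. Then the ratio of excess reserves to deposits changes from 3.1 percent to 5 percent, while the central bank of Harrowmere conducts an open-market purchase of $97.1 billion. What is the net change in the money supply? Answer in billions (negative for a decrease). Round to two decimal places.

Before: m₁ = (1 + 0.4122) / (0.03 + 0.031 + 0.4122) ≈ 2.984362, MB₁ = 851.9, so M₁ = 2.984362 × 851.9 ≈ 2542.378 billion.
After: m₂ = (1 + 0.4122) / (0.03 + 0.05 + 0.4122) ≈ 2.869159, MB₂ = 851.9 + 97.1 = 949, so M₂ = 2.869159 × 949 ≈ 2722.8319 billion.
ΔM = M₂ − M₁ = 2722.8319 − 2542.378 = 180.4539 billion.

$180.45 billion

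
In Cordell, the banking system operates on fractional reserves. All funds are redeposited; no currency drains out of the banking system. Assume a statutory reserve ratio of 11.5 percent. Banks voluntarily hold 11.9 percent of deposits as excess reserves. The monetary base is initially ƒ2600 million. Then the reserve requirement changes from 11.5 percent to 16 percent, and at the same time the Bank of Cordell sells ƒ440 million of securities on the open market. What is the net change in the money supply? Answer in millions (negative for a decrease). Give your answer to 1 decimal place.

-3369.2 million

Before: m₁ = 1 / (0.115 + 0.119) ≈ 4.273504, MB₁ = 2600, so M₁ = 4.273504 × 2600 = 11111.1104 million.
After: m₂ = 1 / (0.16 + 0.119) ≈ 3.584229, MB₂ = 2600 − 440 = 2160, so M₂ = 3.584229 × 2160 ≈ 7741.9346 million.
ΔM = M₂ − M₁ = 7741.9346 − 11111.1104 = -3369.1758 million.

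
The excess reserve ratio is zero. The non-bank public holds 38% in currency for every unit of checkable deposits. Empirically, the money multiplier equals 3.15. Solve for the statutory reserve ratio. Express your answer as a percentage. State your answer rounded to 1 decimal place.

Using m = 3.15. Since m = (1 + c)/(c + rr + e), the denominator satisfies c + rr + e = (1 + c)/m = (1 + 0.38) / 3.15 ≈ 0.438095.
With c = 0.38 and e = 0, the statutory reserve ratio is 0.438095 − 0.38 − 0 = 0.058095.

5.8%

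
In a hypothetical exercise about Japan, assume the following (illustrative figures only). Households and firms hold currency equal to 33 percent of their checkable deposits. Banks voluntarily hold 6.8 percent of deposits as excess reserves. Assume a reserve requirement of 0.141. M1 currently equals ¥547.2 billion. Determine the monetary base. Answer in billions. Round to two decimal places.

¥221.76 billion

The money multiplier is m = (1 + c) / (rr + e + c) = (1 + 0.33) / (0.141 + 0.068 + 0.33) ≈ 2.467532.
MB = M / m = 547.2 / 2.467532 ≈ 221.76 billion.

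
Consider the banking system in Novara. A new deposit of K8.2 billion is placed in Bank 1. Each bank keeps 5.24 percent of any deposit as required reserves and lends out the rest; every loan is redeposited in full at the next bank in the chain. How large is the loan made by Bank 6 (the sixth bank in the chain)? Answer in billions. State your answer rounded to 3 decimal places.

Each bank lends a fraction (1 − rr) = 0.9476 of the deposit it receives, so Bank 6 receives 8.2·0.9476^5 and lends 8.2·0.9476^6 ≈ 5.9370 billion.

K5.937 billion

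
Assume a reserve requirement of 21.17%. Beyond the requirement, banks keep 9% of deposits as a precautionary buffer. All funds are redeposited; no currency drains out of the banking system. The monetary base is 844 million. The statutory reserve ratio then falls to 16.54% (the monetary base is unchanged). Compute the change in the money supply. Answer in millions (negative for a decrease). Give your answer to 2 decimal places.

Initially m₁ = 1 / (0.2117 + 0.09) ≈ 3.314551, so M₁ = 3.314551 × 844 ≈ 2797.481 million.
After the change m₂ = 1 / (0.1654 + 0.09) ≈ 3.915427, so M₂ = 3.915427 × 844 ≈ 3304.6204 million.
ΔM = M₂ − M₁ = 3304.6204 − 2797.481 = 507.1394 million.

507.14 million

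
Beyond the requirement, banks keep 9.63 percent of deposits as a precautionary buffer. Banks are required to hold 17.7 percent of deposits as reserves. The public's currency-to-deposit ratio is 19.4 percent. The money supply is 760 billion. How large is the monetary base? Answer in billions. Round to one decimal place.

The money multiplier is m = (1 + c) / (rr + e + c) = (1 + 0.194) / (0.177 + 0.0963 + 0.194) ≈ 2.55510.
MB = M / m = 760 / 2.55510 ≈ 297.4443 billion.

297.4 billion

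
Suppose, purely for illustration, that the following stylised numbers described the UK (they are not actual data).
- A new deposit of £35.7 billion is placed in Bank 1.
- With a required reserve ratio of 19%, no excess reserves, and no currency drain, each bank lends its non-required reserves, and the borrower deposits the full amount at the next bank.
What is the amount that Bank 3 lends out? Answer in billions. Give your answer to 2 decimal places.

Each bank lends a fraction (1 − rr) = 0.8100 of the deposit it receives, so Bank 3 receives 35.7·0.8100^2 and lends 35.7·0.8100^3 ≈ 18.9724 billion.

£18.97 billion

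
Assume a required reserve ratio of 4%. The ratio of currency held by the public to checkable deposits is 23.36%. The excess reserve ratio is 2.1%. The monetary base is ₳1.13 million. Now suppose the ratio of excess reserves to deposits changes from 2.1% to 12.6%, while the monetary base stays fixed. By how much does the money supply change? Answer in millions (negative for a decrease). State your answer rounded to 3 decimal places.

-1.243 million

Initially m₁ = (1 + 0.2336) / (0.04 + 0.021 + 0.2336) ≈ 4.18737, so M₁ = 4.18737 × 1.13 ≈ 4.7317 million.
After the change m₂ = (1 + 0.2336) / (0.04 + 0.126 + 0.2336) ≈ 3.08709, so M₂ = 3.08709 × 1.13 ≈ 3.4884 million.
ΔM = M₂ − M₁ = 3.4884 − 4.7317 = -1.2433 million.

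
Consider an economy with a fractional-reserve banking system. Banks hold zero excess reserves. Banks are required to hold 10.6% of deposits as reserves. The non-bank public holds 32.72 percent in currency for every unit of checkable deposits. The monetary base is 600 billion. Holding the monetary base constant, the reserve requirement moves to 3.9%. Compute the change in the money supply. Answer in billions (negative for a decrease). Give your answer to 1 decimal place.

Initially m₁ = (1 + 0.3272) / (0.106 + 0.3272) ≈ 3.06371, so M₁ = 3.06371 × 600 = 1838.226 billion.
After the change m₂ = (1 + 0.3272) / (0.039 + 0.3272) ≈ 3.62425, so M₂ = 3.62425 × 600 = 2174.55 billion.
ΔM = M₂ − M₁ = 2174.55 − 1838.226 = 336.324 billion.

336.3 billion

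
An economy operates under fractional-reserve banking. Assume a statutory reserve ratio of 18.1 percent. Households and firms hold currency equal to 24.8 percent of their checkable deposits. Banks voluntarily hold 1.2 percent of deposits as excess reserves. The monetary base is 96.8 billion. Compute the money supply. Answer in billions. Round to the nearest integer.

The money multiplier is m = (1 + c) / (rr + e + c) = (1 + 0.248) / (0.181 + 0.012 + 0.248) ≈ 2.8299.
So M = m × MB = 2.8299 × 96.8 ≈ 273.9343 billion.

274 billion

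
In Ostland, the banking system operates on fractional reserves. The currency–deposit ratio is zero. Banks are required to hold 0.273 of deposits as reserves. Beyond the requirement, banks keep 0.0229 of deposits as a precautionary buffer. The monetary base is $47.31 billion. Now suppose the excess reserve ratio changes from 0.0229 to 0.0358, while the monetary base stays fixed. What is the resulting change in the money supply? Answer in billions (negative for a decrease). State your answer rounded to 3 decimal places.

-6.679 billion

Initially m₁ = 1 / (0.273 + 0.0229) ≈ 3.379520, so M₁ = 3.379520 × 47.31 ≈ 159.8851 billion.
After the change m₂ = 1 / (0.273 + 0.0358) ≈ 3.238342, so M₂ = 3.238342 × 47.31 ≈ 153.206 billion.
ΔM = M₂ − M₁ = 153.206 − 159.8851 = -6.6791 billion.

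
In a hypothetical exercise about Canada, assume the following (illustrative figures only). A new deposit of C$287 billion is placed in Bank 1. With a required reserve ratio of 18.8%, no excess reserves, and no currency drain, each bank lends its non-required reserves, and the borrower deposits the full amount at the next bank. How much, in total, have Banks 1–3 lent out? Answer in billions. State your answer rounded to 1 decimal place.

Bank i lends (1 − rr)^i of the original deposit: Bank 1 lends 287·0.8120 = 233.0440, Bank 2 lends 287·0.8120² ≈ 189.2317, and so on.
Summing a geometric series: total = 287·[0.8120·(1 − 0.8120^3) / (1 − 0.8120)] ≈ 575.9319 billion.

C$575.9 billion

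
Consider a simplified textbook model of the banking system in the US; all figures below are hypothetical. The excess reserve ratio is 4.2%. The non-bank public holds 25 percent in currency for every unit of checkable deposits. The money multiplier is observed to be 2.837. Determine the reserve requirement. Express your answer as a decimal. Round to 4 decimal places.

Using m = 2.837. Since m = (1 + c)/(c + rr + e), the denominator satisfies c + rr + e = (1 + c)/m = (1 + 0.25) / 2.837 ≈ 0.440606.
With c = 0.25 and e = 0.042, the reserve requirement is 0.440606 − 0.25 − 0.042 = 0.148606.

0.1486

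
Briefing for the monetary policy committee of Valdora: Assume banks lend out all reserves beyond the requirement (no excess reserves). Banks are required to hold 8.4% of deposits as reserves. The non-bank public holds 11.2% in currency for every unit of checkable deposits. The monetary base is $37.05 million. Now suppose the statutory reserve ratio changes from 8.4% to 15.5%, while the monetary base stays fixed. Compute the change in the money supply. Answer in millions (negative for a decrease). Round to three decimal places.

-55.896 million

Initially m₁ = (1 + 0.112) / (0.084 + 0.112) ≈ 5.673469, so M₁ = 5.673469 × 37.05 ≈ 210.202 million.
After the change m₂ = (1 + 0.112) / (0.155 + 0.112) ≈ 4.164794, so M₂ = 4.164794 × 37.05 ≈ 154.3056 million.
ΔM = M₂ − M₁ = 154.3056 − 210.202 = -55.8964 million.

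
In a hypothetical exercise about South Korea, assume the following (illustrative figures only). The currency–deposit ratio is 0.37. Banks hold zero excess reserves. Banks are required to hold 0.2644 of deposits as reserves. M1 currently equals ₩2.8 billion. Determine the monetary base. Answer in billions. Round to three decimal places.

The money multiplier is m = (1 + c) / (rr + c) = (1 + 0.37) / (0.2644 + 0.37) ≈ 2.15952.
MB = M / m = 2.8 / 2.15952 ≈ 1.2966 billion.

₩1.297 billion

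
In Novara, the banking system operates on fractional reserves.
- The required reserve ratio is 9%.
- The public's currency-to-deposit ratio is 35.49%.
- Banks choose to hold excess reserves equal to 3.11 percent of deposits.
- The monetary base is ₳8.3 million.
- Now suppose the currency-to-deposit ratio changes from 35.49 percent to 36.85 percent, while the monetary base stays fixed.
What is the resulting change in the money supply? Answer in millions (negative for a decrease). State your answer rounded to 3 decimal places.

-0.426 million

Initially m₁ = (1 + 0.3549) / (0.09 + 0.0311 + 0.3549) ≈ 2.84643, so M₁ = 2.84643 × 8.3 ≈ 23.6254 million.
After the change m₂ = (1 + 0.3685) / (0.09 + 0.0311 + 0.3685) ≈ 2.79514, so M₂ = 2.79514 × 8.3 ≈ 23.1997 million.
ΔM = M₂ − M₁ = 23.1997 − 23.6254 = -0.4257 million.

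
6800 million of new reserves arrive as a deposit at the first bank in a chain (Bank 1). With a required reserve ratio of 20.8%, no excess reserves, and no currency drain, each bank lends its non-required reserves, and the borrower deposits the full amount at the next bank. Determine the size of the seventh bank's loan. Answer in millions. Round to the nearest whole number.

Each bank lends a fraction (1 − rr) = 0.7920 of the deposit it receives, so Bank 7 receives 6800·0.7920^6 and lends 6800·0.7920^7 ≈ 1329.1842 million.

1329 million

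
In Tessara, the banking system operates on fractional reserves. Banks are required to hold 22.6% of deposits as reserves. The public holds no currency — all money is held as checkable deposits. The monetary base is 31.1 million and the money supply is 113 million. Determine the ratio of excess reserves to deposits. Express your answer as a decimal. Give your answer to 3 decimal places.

0.049

Using m = M/MB = 113/31.1 ≈ 3.633441. Since m = (1 + c)/(c + rr + e), the denominator satisfies c + rr + e = (1 + c)/m = (1 + 0) / 3.633441 ≈ 0.275221.
With c = 0 and rr = 0.226, the ratio of excess reserves to deposits is 0.275221 − 0 − 0.226 = 0.049221.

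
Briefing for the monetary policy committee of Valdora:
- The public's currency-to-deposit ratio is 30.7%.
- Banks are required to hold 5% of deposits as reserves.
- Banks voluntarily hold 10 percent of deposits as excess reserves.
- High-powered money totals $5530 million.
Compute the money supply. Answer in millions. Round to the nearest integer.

The money multiplier is m = (1 + c) / (rr + e + c) = (1 + 0.307) / (0.05 + 0.1 + 0.307) ≈ 2.85996.
So M = m × MB = 2.85996 × 5530 = 15815.5788 million.

$15816 million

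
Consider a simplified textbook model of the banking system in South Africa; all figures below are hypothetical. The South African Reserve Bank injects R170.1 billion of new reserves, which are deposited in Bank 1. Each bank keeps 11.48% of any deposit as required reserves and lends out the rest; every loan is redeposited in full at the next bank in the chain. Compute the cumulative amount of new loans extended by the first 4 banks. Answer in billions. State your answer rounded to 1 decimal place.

R506.3 billion

Bank i lends (1 − rr)^i of the original deposit: Bank 1 lends 170.1·0.8852 ≈ 150.5725, Bank 2 lends 170.1·0.8852² ≈ 133.2868, and so on.
Summing a geometric series: total = 170.1·[0.8852·(1 − 0.8852^4) / (1 − 0.8852)] ≈ 506.2855 billion.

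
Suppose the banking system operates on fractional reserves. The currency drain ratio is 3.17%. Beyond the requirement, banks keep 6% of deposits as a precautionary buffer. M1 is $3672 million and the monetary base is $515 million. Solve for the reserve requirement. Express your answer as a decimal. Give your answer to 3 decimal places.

0.053

Using m = M/MB = 3672/515 ≈ 7.130097. Since m = (1 + c)/(c + rr + e), the denominator satisfies c + rr + e = (1 + c)/m = (1 + 0.0317) / 7.130097 ≈ 0.144696.
With c = 0.0317 and e = 0.06, the reserve requirement is 0.144696 − 0.0317 − 0.06 = 0.052996.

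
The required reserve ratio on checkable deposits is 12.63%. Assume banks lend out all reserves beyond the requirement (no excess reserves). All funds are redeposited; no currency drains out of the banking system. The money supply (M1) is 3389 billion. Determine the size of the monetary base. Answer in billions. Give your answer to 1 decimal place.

With no currency drain and no excess reserves, the money multiplier is m = 1/rr = 1/0.1263 ≈ 7.917656.
The monetary base is MB = M / m = 3389 / 7.917656 ≈ 428.0307 billion.

428.0 billion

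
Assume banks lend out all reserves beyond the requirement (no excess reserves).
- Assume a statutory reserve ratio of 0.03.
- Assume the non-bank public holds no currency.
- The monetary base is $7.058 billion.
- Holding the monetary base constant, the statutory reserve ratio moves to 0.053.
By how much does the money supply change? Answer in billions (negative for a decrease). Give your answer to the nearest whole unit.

Initially m₁ = 1 / (0.03) ≈ 33.3333, so M₁ = 33.3333 × 7.058 ≈ 235.2664 billion.
After the change m₂ = 1 / (0.053) ≈ 18.8679, so M₂ = 18.8679 × 7.058 ≈ 133.1696 billion.
ΔM = M₂ − M₁ = 133.1696 − 235.2664 = -102.0968 billion.

-102 billion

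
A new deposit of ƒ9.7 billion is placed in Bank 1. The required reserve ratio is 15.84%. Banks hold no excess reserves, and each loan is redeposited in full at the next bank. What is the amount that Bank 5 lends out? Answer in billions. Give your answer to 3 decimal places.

ƒ4.095 billion

Each bank lends a fraction (1 − rr) = 0.8416 of the deposit it receives, so Bank 5 receives 9.7·0.8416^4 and lends 9.7·0.8416^5 ≈ 4.0954 billion.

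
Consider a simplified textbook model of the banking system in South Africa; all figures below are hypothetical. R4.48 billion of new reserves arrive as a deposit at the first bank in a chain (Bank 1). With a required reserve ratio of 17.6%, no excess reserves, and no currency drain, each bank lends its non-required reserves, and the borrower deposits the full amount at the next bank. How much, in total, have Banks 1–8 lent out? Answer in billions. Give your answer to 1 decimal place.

Bank i lends (1 − rr)^i of the original deposit: Bank 1 lends 4.48·0.8240 ≈ 3.6915, Bank 2 lends 4.48·0.8240² ≈ 3.0418, and so on.
Summing a geometric series: total = 4.48·[0.8240·(1 − 0.8240^8) / (1 − 0.8240)] ≈ 16.5169 billion.

R16.5 billion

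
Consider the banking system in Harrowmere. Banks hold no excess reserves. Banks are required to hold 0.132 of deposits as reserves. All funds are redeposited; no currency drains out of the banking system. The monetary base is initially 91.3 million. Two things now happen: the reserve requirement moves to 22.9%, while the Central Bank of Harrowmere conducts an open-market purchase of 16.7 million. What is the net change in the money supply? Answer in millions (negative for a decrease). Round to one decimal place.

Before: m₁ = 1 / (0.132) ≈ 7.57576, MB₁ = 91.3, so M₁ = 7.57576 × 91.3 ≈ 691.6669 million.
After: m₂ = 1 / (0.229) ≈ 4.36681, MB₂ = 91.3 + 16.7 = 108, so M₂ = 4.36681 × 108 ≈ 471.6155 million.
ΔM = M₂ − M₁ = 471.6155 − 691.6669 = -220.0514 million.

-220.1 million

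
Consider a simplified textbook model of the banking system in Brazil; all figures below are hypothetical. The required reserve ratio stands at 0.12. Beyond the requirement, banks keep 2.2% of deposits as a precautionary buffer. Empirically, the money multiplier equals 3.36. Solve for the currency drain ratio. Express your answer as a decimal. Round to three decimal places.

0.222

Using m = 3.36. From m = (1 + c)/(c + rr + e), rearranging gives 1 + c = m·(c + rr + e), so c·(1 − m) = m·(rr + e) − 1.
Hence c = [m·(rr + e) − 1]/(1 − m) = [3.36 × (0.12 + 0.022) − 1] / (1 − 3.36) ≈ 0.221559.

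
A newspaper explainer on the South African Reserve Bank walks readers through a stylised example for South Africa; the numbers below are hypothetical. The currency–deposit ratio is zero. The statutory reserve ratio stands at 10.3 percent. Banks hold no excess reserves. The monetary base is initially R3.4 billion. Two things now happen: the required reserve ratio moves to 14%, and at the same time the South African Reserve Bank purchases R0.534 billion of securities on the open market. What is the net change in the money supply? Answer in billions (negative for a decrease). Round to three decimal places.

-4.910 billion

Before: m₁ = 1 / (0.103) ≈ 9.70874, MB₁ = 3.4, so M₁ = 9.70874 × 3.4 ≈ 33.0097 billion.
After: m₂ = 1 / (0.14) ≈ 7.14286, MB₂ = 3.4 + 0.534 = 3.934, so M₂ = 7.14286 × 3.934 ≈ 28.1 billion.
ΔM = M₂ − M₁ = 28.1 − 33.0097 = -4.9097 billion.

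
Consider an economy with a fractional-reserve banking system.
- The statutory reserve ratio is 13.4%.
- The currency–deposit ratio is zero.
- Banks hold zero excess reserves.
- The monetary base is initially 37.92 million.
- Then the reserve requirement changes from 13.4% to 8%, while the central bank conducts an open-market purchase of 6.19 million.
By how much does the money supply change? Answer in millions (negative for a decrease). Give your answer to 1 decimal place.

Before: m₁ = 1 / (0.134) ≈ 7.4627, MB₁ = 37.92, so M₁ = 7.4627 × 37.92 ≈ 282.9856 million.
After: m₂ = 1 / (0.08) = 12.5, MB₂ = 37.92 + 6.19 = 44.11, so M₂ = 12.5 × 44.11 = 551.375 million.
ΔM = M₂ − M₁ = 551.375 − 282.9856 = 268.3894 million.

268.4 million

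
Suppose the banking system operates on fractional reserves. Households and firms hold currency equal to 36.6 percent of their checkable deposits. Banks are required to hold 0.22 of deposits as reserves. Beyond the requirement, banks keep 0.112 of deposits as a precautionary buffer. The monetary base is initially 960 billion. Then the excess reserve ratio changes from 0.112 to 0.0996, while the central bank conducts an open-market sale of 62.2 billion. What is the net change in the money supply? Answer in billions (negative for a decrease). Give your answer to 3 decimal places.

Before: m₁ = (1 + 0.366) / (0.22 + 0.112 + 0.366) ≈ 1.9570201, MB₁ = 960, so M₁ = 1.9570201 × 960 ≈ 1878.7393 billion.
After: m₂ = (1 + 0.366) / (0.22 + 0.0996 + 0.366) ≈ 1.9924154, MB₂ = 960 − 62.2 = 897.8, so M₂ = 1.9924154 × 897.8 ≈ 1788.7905 billion.
ΔM = M₂ − M₁ = 1788.7905 − 1878.7393 = -89.9488 billion.

-89.949 billion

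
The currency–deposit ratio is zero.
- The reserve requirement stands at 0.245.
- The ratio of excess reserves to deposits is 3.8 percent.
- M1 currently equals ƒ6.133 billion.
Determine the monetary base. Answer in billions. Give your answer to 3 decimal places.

The money multiplier is m = 1 / (rr + e) = 1 / (0.245 + 0.038) ≈ 3.53357.
MB = M / m = 6.133 / 3.53357 ≈ 1.7356 billion.

ƒ1.736 billion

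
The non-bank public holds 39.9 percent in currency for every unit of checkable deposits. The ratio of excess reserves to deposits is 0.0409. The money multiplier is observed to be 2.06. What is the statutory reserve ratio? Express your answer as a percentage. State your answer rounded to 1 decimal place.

Using m = 2.06. Since m = (1 + c)/(c + rr + e), the denominator satisfies c + rr + e = (1 + c)/m = (1 + 0.399) / 2.06 ≈ 0.679126.
With c = 0.399 and e = 0.0409, the statutory reserve ratio is 0.679126 − 0.399 − 0.0409 = 0.239226.

23.9%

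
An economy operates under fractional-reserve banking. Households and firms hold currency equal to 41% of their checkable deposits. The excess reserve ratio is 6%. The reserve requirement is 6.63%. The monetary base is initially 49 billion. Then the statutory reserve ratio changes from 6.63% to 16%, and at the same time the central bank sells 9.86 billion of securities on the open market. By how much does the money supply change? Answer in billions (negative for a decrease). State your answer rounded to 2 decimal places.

Before: m₁ = (1 + 0.41) / (0.0663 + 0.06 + 0.41) ≈ 2.62913, MB₁ = 49, so M₁ = 2.62913 × 49 ≈ 128.8274 billion.
After: m₂ = (1 + 0.41) / (0.16 + 0.06 + 0.41) ≈ 2.23810, MB₂ = 49 − 9.86 = 39.14, so M₂ = 2.23810 × 39.14 ≈ 87.5992 billion.
ΔM = M₂ − M₁ = 87.5992 − 128.8274 = -41.2282 billion.

-41.23 billion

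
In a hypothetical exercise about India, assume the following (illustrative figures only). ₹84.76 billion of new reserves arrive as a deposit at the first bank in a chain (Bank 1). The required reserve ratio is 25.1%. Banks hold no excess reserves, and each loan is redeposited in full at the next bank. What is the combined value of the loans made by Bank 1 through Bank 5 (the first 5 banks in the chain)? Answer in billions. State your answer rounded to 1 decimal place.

Bank i lends (1 − rr)^i of the original deposit: Bank 1 lends 84.76·0.7490 ≈ 63.4852, Bank 2 lends 84.76·0.7490² ≈ 47.5504, and so on.
Summing a geometric series: total = 84.76·[0.7490·(1 − 0.7490^5) / (1 − 0.7490)] ≈ 193.3070 billion.

₹193.3 billion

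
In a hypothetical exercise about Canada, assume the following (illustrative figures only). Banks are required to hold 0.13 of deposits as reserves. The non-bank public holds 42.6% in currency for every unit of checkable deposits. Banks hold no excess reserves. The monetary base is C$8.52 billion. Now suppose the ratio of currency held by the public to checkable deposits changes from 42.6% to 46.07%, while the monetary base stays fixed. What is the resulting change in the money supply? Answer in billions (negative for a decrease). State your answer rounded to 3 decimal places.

Initially m₁ = (1 + 0.426) / (0.13 + 0.426) ≈ 2.56475, so M₁ = 2.56475 × 8.52 ≈ 21.8517 billion.
After the change m₂ = (1 + 0.4607) / (0.13 + 0.4607) ≈ 2.47283, so M₂ = 2.47283 × 8.52 ≈ 21.0685 billion.
ΔM = M₂ − M₁ = 21.0685 − 21.8517 = -0.7832 billion.

-0.783 billion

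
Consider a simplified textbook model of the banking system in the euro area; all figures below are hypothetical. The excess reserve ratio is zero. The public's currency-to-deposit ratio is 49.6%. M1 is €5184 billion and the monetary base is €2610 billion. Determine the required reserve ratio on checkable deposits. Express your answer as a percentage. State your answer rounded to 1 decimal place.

25.7%

Using m = M/MB = 5184/2610 ≈ 1.986207. Since m = (1 + c)/(c + rr + e), the denominator satisfies c + rr + e = (1 + c)/m = (1 + 0.496) / 1.986207 ≈ 0.753194.
With c = 0.496 and e = 0, the required reserve ratio on checkable deposits is 0.753194 − 0.496 − 0 = 0.257194.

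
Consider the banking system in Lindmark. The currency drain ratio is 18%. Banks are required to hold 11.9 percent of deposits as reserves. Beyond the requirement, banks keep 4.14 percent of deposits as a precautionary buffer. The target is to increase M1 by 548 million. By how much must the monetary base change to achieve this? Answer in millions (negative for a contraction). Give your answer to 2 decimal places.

158.08 million

The money multiplier is m = (1 + c) / (rr + e + c) = (1 + 0.18) / (0.119 + 0.0414 + 0.18) ≈ 3.466510.
ΔMB = ΔM / m = (+548) / 3.466510 ≈ 158.0841 million.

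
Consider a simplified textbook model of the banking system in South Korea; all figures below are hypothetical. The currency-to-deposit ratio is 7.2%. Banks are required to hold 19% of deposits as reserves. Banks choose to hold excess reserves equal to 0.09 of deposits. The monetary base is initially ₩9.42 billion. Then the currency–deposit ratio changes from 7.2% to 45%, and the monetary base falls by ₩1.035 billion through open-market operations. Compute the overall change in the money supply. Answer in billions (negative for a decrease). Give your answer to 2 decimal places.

-12.03 billion

Before: m₁ = (1 + 0.072) / (0.19 + 0.09 + 0.072) ≈ 3.0455, MB₁ = 9.42, so M₁ = 3.0455 × 9.42 ≈ 28.6886 billion.
After: m₂ = (1 + 0.45) / (0.19 + 0.09 + 0.45) ≈ 1.9863, MB₂ = 9.42 − 1.035 = 8.385, so M₂ = 1.9863 × 8.385 ≈ 16.6551 billion.
ΔM = M₂ − M₁ = 16.6551 − 28.6886 = -12.0335 billion.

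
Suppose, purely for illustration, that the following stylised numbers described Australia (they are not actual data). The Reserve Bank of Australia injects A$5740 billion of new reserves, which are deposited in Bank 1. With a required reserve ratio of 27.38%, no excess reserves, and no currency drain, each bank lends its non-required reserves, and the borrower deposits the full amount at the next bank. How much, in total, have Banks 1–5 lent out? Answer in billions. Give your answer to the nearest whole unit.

A$12149 billion

Bank i lends (1 − rr)^i of the original deposit: Bank 1 lends 5740·0.7262 = 4168.3880, Bank 2 lends 5740·0.7262² ≈ 3027.0834, and so on.
Summing a geometric series: total = 5740·[0.7262·(1 − 0.7262^5) / (1 − 0.7262)] ≈ 12149.4142 billion.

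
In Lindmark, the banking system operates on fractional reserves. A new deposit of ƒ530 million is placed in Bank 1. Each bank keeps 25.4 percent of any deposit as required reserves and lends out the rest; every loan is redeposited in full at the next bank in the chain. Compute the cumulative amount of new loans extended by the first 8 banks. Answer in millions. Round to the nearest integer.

Bank i lends (1 − rr)^i of the original deposit: Bank 1 lends 530·0.7460 = 395.3800, Bank 2 lends 530·0.7460² ≈ 294.9535, and so on.
Summing a geometric series: total = 530·[0.7460·(1 − 0.7460^8) / (1 − 0.7460)] ≈ 1407.3032 million.

ƒ1407 million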